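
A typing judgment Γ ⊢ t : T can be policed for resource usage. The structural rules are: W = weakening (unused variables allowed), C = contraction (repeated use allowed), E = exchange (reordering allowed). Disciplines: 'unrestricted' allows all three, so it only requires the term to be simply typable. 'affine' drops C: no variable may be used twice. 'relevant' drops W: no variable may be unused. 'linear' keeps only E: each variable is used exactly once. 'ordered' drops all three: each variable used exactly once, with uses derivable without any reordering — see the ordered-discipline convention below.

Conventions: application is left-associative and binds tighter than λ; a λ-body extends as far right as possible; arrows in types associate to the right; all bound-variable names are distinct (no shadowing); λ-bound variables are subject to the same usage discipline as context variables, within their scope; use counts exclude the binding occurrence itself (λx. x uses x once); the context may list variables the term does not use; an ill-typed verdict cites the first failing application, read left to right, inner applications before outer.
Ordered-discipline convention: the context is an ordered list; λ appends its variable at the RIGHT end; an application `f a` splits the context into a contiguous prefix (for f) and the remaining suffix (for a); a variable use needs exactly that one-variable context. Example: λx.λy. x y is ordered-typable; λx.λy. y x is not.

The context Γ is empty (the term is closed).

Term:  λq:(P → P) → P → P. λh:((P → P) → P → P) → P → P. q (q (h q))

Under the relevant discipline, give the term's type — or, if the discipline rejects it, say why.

term : ((P → P) → P → P) → (((P → P) → P → P) → P → P) → P → P
counts: q (bound) ×3, h (bound) ×1
use order (left to right): q, q, h, q
typing: the term checks, with type ((P → P) → P → P) → (((P → P) → P → P) → P → P) → P → P
per-discipline verdicts: ordered ✗, linear ✗, affine ✗, relevant ✓, unrestricted ✓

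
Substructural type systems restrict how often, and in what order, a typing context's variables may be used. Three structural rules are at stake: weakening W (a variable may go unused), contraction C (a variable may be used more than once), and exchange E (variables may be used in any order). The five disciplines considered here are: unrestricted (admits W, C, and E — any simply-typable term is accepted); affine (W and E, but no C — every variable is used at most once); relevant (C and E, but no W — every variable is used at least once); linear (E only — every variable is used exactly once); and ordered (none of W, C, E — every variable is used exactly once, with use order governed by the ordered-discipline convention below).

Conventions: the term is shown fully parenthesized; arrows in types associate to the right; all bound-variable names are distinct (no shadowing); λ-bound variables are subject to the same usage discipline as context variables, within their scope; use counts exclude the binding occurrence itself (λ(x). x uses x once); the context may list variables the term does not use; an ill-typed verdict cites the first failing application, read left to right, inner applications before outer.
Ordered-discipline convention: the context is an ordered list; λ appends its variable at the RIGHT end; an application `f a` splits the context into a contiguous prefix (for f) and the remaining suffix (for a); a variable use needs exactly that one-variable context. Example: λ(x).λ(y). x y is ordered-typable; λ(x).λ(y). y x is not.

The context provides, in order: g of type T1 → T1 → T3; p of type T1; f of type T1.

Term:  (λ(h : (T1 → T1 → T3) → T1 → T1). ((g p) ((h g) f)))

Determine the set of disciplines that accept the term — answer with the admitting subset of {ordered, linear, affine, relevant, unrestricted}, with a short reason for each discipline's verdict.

accepted by: relevant, unrestricted
counts: g: 2×; p: 1×; f: 1×; h (bound): 1×
uses in reading order: g, p, h, g, f
typing: well-typed — term : ((T1 → T1 → T3) → T1 → T1) → T3
ordered: ✗ — repeated use of g ×2
linear: ✗ — repeated use of g ×2
affine: ✗ — repeated use of g ×2
relevant: ✓ — every one of g, p, f, h appears
unrestricted: ✓ — typability at ((T1 → T1 → T3) → T1 → T1) → T3 is all that's needed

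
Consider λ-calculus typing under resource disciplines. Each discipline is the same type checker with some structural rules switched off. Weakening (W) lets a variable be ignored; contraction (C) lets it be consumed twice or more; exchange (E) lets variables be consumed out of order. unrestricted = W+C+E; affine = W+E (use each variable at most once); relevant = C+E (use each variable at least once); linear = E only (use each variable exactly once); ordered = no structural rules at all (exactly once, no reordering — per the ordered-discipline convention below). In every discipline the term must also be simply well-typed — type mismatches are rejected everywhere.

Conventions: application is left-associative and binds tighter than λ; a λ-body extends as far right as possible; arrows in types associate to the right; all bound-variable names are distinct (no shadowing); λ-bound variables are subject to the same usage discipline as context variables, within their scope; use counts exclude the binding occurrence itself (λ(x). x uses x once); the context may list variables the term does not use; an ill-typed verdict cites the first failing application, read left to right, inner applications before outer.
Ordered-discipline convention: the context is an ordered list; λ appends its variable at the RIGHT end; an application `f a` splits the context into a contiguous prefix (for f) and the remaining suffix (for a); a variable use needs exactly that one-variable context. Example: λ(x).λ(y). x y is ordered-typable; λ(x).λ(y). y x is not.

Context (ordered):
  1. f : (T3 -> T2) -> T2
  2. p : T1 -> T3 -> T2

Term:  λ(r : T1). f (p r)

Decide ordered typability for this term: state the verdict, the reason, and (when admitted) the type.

yes — single-use (f, p, r), ordered derivation ok; term : T1 -> T2
usage: f: 1; p: 1; r (bound): 1
use order (left to right): f, p, r
typing: ✓ — T1 -> T2
across the five disciplines: ordered ✓ · linear ✓ · affine ✓ · relevant ✓ · unrestricted ✓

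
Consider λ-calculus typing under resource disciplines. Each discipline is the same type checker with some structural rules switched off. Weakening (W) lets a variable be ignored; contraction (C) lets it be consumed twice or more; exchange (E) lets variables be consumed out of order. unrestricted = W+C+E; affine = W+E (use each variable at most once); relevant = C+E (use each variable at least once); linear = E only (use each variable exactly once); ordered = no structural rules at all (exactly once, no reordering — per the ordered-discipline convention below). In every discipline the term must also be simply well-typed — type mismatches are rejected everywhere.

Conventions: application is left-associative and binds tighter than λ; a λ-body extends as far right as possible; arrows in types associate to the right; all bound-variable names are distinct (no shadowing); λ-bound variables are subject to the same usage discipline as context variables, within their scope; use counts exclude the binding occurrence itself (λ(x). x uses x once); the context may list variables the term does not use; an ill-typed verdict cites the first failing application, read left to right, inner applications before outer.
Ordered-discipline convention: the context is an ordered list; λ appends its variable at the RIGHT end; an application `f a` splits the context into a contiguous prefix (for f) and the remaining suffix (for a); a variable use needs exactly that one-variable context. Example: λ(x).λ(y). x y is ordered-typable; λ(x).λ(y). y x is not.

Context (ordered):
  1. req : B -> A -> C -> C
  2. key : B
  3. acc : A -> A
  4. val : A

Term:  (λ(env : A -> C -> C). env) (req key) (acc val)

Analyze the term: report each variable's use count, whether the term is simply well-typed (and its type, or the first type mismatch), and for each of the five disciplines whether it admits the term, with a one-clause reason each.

counts: req ×1; key ×1; acc ×1; val ×1; env (bound) ×1
order of uses: env, req, key, acc, val
typing: well-typed — term : C -> C
ordered: ✓ — req, key, acc, val, env once each; derivable with no W/C/E
linear: ✓ — each of req, key, acc, val, env used exactly once
affine: ✓ — none of req, key, acc, val, env used more than once
relevant: ✓ — at least one use each (req, key, acc, val, env)
unrestricted: ✓ — typability at C -> C is all that's needed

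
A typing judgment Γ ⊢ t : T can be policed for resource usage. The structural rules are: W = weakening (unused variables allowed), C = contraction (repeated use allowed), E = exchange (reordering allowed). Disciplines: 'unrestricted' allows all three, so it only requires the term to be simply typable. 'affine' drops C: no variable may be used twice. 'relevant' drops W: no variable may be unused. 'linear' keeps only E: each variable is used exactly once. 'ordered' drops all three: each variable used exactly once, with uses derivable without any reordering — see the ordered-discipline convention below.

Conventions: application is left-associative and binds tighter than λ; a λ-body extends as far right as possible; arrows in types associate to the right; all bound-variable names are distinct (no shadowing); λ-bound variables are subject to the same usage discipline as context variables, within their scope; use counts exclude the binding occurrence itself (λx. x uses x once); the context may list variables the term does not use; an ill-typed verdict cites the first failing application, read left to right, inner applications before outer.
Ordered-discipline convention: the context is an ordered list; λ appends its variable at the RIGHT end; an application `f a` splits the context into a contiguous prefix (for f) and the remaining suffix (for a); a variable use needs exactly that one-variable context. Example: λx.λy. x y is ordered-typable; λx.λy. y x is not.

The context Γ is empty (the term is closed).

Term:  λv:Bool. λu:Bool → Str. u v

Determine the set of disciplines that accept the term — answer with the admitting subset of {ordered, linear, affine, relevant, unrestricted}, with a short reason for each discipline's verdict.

admitting disciplines: linear, affine, relevant, unrestricted
variable uses: v [bound] ×1, u [bound] ×1
uses in reading order: u, v
typing: well-typed — term : Bool → (Bool → Str) → Str
ordered ✗ (needs exchange: uses follow u, v)
linear ✓ (each of v, u used exactly once)
affine ✓ (no duplicate uses among v, u)
relevant ✓ (v, u: all used, weakening unneeded)
unrestricted ✓ (type-checks (Bool → (Bool → Str) → Str) and nothing is barred)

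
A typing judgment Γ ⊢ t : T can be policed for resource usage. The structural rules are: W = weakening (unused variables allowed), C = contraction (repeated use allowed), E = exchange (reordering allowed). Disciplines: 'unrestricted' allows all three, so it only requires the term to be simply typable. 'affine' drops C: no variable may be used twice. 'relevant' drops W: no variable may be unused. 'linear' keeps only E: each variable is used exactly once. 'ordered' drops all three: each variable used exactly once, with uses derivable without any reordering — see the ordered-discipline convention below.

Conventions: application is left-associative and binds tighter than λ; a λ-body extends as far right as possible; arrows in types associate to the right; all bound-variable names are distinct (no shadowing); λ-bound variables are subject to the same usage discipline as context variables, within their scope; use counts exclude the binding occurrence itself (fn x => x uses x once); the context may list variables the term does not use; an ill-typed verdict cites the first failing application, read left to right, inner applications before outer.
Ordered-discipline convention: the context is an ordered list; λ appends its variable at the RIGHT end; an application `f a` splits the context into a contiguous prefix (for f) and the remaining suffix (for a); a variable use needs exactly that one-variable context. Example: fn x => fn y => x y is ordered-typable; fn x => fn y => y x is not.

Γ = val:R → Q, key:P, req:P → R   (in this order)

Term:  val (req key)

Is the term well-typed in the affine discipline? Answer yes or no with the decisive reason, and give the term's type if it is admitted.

yes — at most one use each (val, key, req); term : Q
variable uses: val: 1; key: 1; req: 1
order of uses: val, req, key
typing: well-typed at Q
across the five disciplines: ordered ✗; linear ✓; affine ✓; relevant ✓; unrestricted ✓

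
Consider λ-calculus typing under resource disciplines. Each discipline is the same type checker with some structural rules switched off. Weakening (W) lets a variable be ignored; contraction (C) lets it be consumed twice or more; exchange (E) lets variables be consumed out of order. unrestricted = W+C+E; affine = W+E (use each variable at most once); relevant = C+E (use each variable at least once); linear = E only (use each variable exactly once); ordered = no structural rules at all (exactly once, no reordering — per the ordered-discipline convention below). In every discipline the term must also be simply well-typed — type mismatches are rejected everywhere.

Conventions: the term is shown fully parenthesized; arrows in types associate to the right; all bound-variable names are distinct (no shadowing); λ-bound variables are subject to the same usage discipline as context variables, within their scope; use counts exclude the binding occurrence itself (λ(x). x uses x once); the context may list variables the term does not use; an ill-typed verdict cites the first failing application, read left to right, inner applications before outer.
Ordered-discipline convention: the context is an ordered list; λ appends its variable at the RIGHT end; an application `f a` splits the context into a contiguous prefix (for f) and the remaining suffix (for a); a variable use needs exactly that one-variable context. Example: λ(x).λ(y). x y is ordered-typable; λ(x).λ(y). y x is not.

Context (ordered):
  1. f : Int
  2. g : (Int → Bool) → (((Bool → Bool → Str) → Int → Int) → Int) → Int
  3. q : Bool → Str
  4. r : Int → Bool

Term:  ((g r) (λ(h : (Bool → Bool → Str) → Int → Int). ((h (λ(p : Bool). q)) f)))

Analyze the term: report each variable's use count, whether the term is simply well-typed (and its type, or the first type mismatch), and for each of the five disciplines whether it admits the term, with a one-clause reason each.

use counts: f: 1×, g: 1×, q: 1×, r: 1×, h [bound]: 1×, p [bound]: 0×
left-to-right use order: g, r, h, q, f
typing: well-typed at Int
ordered: ✗ — unused: p — weakening required
linear: ✗ — unused: p — weakening required
affine: ✓ — no duplicate uses among f, g, q, r, h, p
relevant: ✗ — unused: p — weakening required
unrestricted: ✓ — typability at Int is all that's needed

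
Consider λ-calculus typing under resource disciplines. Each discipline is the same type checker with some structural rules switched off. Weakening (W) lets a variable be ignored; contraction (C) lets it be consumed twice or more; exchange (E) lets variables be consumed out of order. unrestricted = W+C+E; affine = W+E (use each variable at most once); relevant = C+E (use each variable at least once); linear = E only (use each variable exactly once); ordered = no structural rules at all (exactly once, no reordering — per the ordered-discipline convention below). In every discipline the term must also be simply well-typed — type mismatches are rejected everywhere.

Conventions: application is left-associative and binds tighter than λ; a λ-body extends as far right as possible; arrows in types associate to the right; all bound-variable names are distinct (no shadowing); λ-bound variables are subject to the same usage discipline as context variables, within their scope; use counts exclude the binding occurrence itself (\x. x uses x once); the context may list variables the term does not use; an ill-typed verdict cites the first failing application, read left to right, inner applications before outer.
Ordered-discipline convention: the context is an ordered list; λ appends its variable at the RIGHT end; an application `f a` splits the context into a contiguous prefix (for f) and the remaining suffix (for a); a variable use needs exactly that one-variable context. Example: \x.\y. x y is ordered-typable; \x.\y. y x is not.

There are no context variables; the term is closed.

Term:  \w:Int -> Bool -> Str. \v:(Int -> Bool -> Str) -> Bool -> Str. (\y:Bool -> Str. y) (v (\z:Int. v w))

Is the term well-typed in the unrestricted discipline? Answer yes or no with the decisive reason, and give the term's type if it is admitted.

yes — simply typable at (Int -> Bool -> Str) -> ((Int -> Bool -> Str) -> Bool -> Str) -> Bool -> Str; W, C, E all held; term : (Int -> Bool -> Str) -> ((Int -> Bool -> Str) -> Bool -> Str) -> Bool -> Str
usage: w [bound]=1; v [bound]=2; y [bound]=1; z [bound]=0
use order (left to right): y, v, v, w
typing: well-typed at (Int -> Bool -> Str) -> ((Int -> Bool -> Str) -> Bool -> Str) -> Bool -> Str
all disciplines: ordered ✗, linear ✗, affine ✗, relevant ✗, unrestricted ✓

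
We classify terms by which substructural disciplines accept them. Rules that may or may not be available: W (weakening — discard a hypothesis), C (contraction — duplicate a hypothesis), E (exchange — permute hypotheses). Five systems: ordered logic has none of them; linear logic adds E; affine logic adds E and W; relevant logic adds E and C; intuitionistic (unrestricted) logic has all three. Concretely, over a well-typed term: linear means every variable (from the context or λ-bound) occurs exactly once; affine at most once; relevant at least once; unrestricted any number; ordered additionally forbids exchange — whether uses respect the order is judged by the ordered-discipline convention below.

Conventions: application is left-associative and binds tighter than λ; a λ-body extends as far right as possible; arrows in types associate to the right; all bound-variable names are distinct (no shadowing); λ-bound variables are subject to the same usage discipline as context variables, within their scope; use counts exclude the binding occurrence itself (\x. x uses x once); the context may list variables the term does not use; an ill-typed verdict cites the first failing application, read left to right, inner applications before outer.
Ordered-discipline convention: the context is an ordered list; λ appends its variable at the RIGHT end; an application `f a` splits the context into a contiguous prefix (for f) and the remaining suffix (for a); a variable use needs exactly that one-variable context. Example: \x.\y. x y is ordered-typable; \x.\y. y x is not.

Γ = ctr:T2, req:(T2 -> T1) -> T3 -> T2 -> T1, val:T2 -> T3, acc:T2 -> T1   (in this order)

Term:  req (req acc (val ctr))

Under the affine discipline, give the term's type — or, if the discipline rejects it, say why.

not well-typed under affine — needs contraction — req ×2
use counts: ctr: 1×, req: 2×, val: 1×, acc: 1×
order of uses: req, req, acc, val, ctr
typing: the term checks, with type T3 -> T2 -> T1
across the five disciplines: ordered ✗; linear ✗; affine ✗; relevant ✓; unrestricted ✓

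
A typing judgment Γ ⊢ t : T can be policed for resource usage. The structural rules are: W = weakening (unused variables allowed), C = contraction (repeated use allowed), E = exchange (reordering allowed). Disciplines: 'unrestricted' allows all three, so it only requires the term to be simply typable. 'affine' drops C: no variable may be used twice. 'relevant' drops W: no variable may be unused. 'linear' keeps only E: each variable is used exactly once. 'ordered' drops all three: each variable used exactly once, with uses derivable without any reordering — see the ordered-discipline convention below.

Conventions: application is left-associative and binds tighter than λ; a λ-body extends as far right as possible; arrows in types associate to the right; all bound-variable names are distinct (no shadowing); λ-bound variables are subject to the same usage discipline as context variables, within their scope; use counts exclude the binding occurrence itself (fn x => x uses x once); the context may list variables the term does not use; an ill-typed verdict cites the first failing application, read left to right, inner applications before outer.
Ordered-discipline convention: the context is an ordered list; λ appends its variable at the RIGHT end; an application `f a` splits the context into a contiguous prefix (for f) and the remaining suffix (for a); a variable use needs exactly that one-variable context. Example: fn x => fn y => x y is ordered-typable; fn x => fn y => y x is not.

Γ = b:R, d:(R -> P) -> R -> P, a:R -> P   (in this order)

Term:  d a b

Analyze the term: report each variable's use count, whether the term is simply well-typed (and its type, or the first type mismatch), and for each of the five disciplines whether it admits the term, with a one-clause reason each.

counts: b ×1, d ×1, a ×1
use order (left to right): d, a, b
typing: well-typed at P
ordered ✗ (use order d, a, b needs exchange)
linear ✓ (single use per variable (b, d, a))
affine ✓ (none of b, d, a used more than once)
relevant ✓ (b, d, a: all used, weakening unneeded)
unrestricted ✓ (simply typable at P; W, C, E all held)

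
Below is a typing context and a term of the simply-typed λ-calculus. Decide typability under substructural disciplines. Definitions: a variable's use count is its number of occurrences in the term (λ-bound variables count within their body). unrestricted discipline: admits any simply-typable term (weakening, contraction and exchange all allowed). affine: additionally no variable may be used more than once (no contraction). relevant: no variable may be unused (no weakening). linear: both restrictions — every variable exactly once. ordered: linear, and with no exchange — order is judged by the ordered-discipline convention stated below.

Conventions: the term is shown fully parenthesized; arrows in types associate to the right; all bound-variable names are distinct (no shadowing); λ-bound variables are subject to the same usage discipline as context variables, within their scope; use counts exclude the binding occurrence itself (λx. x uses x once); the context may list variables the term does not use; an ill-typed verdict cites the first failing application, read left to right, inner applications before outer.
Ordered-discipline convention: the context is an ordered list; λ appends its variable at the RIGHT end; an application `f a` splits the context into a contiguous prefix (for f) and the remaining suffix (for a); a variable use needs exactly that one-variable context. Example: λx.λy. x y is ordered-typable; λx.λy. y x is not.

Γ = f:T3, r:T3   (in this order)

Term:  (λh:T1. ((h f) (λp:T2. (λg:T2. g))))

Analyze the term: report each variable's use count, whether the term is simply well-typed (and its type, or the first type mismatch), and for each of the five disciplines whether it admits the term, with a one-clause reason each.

variable uses: f=1, r=0, h (bound)=1, p (bound)=0, g (bound)=1
left-to-right use order: h, f, g
typing: ill-typed: can't apply a value of type T1
ordered: ✗ — a type mismatch blocks all five
linear: ✗ — the type mismatch rejects it
affine: ✗ — not simply typable
relevant: ✗ — fails simple typing
unrestricted: ✗ — a type mismatch blocks all five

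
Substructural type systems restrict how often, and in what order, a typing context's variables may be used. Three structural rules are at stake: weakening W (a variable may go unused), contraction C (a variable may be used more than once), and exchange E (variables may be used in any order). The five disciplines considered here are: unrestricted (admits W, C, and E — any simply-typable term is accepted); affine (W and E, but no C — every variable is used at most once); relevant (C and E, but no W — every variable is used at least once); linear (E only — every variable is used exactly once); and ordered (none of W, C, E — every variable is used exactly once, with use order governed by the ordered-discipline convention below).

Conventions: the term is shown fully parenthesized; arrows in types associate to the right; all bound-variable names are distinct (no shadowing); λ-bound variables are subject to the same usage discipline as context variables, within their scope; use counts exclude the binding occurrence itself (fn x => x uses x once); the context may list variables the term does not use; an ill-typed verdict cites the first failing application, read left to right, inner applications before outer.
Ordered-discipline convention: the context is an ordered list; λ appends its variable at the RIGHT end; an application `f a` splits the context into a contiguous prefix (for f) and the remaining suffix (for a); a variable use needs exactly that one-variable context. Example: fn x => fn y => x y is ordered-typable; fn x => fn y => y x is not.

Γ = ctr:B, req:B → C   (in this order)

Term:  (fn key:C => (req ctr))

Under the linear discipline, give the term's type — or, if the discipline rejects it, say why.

not well-typed under linear — needs weakening: key unused
counts: ctr: 1×; req: 1×; key (bound): 0×
use order (left to right): req, ctr
typing: well-typed — term : C → C
across the five disciplines: ordered ✗ | linear ✗ | affine ✓ | relevant ✗ | unrestricted ✓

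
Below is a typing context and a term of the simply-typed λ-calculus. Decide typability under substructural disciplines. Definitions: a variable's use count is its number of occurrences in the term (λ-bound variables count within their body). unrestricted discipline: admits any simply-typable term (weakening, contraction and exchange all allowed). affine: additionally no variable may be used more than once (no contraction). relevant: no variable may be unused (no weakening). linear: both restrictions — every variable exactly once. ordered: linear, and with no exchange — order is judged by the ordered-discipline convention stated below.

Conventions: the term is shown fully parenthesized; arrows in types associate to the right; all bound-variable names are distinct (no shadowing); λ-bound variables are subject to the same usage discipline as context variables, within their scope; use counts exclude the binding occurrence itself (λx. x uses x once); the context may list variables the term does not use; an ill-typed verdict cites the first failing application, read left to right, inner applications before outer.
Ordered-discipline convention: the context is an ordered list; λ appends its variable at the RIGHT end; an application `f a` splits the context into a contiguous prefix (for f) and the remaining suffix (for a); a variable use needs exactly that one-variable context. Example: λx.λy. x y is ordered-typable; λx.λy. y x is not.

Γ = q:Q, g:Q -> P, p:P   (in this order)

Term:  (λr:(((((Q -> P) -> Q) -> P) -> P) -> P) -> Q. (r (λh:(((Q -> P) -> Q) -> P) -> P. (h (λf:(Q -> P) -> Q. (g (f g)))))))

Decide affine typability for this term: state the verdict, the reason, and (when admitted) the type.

no — g ×2 used more than once (contraction)
variable uses: q ×0, g ×2, p ×0, r (bound) ×1, h (bound) ×1, f (bound) ×1
use order (left to right): r, h, g, f, g
typing: well-typed — term : ((((((Q -> P) -> Q) -> P) -> P) -> P) -> Q) -> Q
all disciplines: ordered ✗; linear ✗; affine ✗; relevant ✗; unrestricted ✓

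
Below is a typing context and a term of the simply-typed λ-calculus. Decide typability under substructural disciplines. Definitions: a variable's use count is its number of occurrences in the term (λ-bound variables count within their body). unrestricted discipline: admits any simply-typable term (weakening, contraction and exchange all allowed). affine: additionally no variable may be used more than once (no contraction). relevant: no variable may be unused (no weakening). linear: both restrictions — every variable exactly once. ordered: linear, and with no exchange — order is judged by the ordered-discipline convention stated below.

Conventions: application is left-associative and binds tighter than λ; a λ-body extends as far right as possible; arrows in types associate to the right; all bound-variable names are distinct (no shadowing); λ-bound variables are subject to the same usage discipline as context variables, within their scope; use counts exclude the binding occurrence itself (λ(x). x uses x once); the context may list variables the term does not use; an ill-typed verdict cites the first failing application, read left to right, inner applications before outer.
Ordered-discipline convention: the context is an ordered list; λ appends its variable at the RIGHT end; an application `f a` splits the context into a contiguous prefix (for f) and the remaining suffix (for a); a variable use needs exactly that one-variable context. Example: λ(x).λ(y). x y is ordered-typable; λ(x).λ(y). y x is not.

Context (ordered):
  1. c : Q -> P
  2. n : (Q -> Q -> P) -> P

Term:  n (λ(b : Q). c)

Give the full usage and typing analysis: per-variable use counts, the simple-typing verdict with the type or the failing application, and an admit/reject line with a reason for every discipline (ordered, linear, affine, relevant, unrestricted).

use counts: c ×1; n ×1; b [bound] ×0
uses in reading order: n, c
typing: ✓ — P
ordered ✗ (unused: b — weakening required)
linear ✗ (unused: b — weakening required)
affine ✓ (none of c, n, b used more than once)
relevant ✗ (unused: b — weakening required)
unrestricted ✓ (type-checks (P) and nothing is barred)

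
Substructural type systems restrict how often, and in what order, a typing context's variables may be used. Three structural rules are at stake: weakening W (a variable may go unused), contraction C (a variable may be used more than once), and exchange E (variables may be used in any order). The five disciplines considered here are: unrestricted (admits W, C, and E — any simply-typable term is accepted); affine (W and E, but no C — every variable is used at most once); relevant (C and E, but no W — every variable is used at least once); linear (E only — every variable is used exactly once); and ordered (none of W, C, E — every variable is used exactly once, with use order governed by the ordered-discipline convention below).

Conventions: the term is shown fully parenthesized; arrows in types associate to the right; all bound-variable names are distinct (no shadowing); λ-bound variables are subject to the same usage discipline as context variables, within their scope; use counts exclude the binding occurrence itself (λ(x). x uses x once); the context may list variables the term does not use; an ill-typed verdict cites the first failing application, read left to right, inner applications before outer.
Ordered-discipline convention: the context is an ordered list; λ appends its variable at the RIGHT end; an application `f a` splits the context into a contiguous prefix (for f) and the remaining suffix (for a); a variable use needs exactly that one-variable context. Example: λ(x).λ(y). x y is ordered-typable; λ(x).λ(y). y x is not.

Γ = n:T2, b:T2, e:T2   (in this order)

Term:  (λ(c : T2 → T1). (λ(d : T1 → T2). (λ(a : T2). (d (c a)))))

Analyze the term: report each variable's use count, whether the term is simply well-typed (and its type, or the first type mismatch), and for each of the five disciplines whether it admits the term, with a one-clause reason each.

usage: n: 0×; b: 0×; e: 0×; c (λ-bound): 1×; d (λ-bound): 1×; a (λ-bound): 1×
uses in reading order: d, c, a
typing: well-typed at (T2 → T1) → (T1 → T2) → T2 → T2
ordered ✗ (n, b, e never used (weakening))
linear ✗ (n, b, e never used (weakening))
affine ✓ (n, b, e, c, d, a: no repeats, contraction unneeded)
relevant ✗ (n, b, e never used (weakening))
unrestricted ✓ (type-checks ((T2 → T1) → (T1 → T2) → T2 → T2) and nothing is barred)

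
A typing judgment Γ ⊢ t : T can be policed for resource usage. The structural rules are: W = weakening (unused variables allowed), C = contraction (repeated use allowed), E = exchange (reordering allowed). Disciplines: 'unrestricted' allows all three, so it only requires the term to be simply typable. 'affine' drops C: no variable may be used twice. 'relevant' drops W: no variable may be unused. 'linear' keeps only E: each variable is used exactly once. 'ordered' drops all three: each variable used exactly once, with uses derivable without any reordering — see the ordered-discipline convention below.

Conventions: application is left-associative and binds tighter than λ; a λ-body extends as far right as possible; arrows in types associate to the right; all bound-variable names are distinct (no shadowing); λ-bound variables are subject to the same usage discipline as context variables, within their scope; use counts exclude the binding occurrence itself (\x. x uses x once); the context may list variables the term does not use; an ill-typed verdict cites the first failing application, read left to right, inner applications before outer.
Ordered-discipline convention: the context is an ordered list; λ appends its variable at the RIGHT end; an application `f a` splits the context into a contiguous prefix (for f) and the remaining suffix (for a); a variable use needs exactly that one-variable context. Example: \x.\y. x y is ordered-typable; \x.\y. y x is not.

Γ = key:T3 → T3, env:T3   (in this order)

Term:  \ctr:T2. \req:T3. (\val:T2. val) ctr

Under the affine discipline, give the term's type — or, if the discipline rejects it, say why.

term : T2 → T3 → T2
use counts: key: 0×, env: 0×, ctr (bound): 1×, req (bound): 0×, val (bound): 1×
use order (left to right): val, ctr
typing: the term checks, with type T2 → T3 → T2
across the five disciplines: ordered ✗; linear ✗; affine ✓; relevant ✗; unrestricted ✓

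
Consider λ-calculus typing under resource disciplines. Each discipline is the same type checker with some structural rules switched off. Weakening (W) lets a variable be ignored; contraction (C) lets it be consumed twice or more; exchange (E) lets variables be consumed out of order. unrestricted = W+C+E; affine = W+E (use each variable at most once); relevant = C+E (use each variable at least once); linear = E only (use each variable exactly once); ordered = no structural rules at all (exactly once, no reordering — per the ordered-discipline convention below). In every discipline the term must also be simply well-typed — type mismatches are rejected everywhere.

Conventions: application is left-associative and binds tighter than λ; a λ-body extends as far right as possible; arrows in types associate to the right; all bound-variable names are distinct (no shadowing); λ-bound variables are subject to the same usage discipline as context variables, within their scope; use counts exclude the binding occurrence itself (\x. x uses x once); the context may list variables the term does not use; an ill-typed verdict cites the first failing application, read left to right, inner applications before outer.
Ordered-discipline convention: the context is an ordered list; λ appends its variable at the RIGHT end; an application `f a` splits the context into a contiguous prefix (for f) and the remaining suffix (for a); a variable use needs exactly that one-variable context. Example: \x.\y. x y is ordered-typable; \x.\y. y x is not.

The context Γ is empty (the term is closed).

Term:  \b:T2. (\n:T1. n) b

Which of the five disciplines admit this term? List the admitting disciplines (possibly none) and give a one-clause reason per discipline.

admitted by: none
usage: b (bound): 1, n (bound): 1
left-to-right use order: n, b
typing: ill-typed: an argument T2 mismatches the expected T1
ordered: ✗, the type mismatch rejects it
linear: ✗, not simply typable
affine: ✗, fails simple typing
relevant: ✗, a type mismatch blocks all five
unrestricted: ✗, the type mismatch rejects it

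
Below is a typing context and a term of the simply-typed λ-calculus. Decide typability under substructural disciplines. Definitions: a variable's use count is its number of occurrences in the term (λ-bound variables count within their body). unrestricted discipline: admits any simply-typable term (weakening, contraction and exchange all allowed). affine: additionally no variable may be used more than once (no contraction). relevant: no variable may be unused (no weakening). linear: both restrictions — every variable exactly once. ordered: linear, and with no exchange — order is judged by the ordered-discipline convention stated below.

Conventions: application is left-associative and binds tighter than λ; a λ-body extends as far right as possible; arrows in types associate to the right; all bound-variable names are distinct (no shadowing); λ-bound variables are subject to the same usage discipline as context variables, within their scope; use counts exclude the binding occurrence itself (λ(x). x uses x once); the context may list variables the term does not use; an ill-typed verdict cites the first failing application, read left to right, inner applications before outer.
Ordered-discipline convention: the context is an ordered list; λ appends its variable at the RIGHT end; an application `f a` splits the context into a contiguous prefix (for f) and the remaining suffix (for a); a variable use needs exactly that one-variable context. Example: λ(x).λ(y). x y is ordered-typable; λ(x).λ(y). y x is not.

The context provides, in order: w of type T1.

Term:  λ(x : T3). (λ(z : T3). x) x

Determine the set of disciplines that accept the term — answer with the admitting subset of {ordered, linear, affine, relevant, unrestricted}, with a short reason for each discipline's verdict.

admitting disciplines: unrestricted
variable uses: w ×0; x [bound] ×2; z [bound] ×0
uses in reading order: x, x
typing: well-typed — term : T3 -> T3
ordered ✗ (x ×2 used more than once (contraction); w, z left unused)
linear ✗ (x ×2 used more than once (contraction); w, z left unused)
affine ✗ (x ×2 used more than once (contraction))
relevant ✗ (w, z left unused)
unrestricted ✓ (type-checks (T3 -> T3) and nothing is barred)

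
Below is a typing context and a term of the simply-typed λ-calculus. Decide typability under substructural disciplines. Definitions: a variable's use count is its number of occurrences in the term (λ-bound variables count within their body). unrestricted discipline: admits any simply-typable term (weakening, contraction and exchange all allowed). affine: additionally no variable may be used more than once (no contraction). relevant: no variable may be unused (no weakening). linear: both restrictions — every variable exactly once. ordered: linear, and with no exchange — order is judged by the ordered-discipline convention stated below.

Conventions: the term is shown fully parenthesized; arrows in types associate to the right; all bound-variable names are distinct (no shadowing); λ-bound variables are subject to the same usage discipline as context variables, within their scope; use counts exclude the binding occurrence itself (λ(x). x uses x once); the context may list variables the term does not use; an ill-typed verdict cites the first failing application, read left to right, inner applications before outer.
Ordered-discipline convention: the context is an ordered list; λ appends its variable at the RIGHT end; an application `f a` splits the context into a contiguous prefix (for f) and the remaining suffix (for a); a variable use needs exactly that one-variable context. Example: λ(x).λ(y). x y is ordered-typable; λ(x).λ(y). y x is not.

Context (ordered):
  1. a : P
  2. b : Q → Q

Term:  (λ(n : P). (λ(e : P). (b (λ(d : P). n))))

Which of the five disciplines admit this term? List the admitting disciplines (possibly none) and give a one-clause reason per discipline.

admitted in: none
use counts: a: 0, b: 1, n (bound): 1, e (bound): 0, d (bound): 0
order of uses: b, n
typing: ill-typed: an application expects Q but receives P → P
ordered: ✗, a type mismatch blocks all five
linear: ✗, the type mismatch rejects it
affine: ✗, not simply typable
relevant: ✗, fails simple typing
unrestricted: ✗, a type mismatch blocks all five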